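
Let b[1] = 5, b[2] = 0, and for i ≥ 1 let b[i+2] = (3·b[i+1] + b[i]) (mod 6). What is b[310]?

Listing terms: b[1] = 5,  b[2] = 0,  b[3] = 5,  b[4] = 3,  b[5] = 2,  b[6] = 3,  b[7] = 5,  b[8] = 0.
Since (b[7], b[8]) = (b[1], b[2]) = (5, 0) (two consecutive terms determine the rest), the sequence is periodic with period 6.
(310 - 1) mod 6 = 3, so b[310] = b[4] = 3.

3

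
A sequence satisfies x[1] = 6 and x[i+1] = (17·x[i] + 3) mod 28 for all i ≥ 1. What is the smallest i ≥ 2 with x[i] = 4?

11

Listing terms: x[1] = 6; x[2] = 21; x[3] = 24; x[4] = 19; x[5] = 18; x[6] = 1; x[7] = 20; x[8] = 7; x[9] = 10; x[10] = 5; x[11] = 4; x[12] = 15; x[13] = 6.
The sequence repeats with period 12.
The value 4 first appears (with i ≥ 2) at x[11].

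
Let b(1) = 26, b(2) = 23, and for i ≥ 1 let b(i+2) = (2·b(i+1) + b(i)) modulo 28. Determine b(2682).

b(1) = 26,  b(2) = 23,  b(3) = 16,  b(4) = 27,  b(5) = 14,  b(6) = 27,  b(7) = 12,  b(8) = 23,  b(9) = 2,  b(10) = 27,  b(11) = 0,  b(12) = 27,  b(13) = 26,  b(14) = 23.
The sequence repeats with period 12.
(2682 - 1) mod 12 = 5, so b(2682) = b(6) = 27.

27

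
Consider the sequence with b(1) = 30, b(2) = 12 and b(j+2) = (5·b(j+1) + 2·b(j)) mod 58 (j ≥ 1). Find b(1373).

We have b(1) = 30; b(2) = 12; b(3) = 4; b(4) = 44; b(5) = 54; b(6) = 10; b(7) = 42; b(8) = 56; b(9) = 16; b(10) = 18; b(11) = 6; b(12) = 8; b(13) = 52; b(14) = 44; b(15) = 34; b(16) = 26; b(17) = 24; b(18) = 56; b(19) = 38; b(20) = 12; b(21) = 20; b(22) = 8; b(23) = 22; b(24) = 10; b(25) = 36; b(26) = 26; b(27) = 28; b(28) = 18; b(29) = 30; b(30) = 12.
Since (b(29), b(30)) = (b(1), b(2)) = (30, 12) (two consecutive terms determine the rest), the sequence is periodic with period 28.
So b(1373) = b(1 + ((1373-1) mod 28)) = b(1) = 30.

30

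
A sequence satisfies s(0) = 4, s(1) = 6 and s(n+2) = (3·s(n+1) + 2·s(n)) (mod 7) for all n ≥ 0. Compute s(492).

s(0) = 4; s(1) = 6; s(2) = 5; s(3) = 6; s(4) = 0; s(5) = 5; s(6) = 1; s(7) = 6; s(8) = 6; s(9) = 2; s(10) = 4; s(11) = 2; s(12) = 0; s(13) = 4; s(14) = 5; s(15) = 2; s(16) = 2; s(17) = 3; s(18) = 6; s(19) = 3; s(20) = 0; s(21) = 6; s(22) = 4; s(23) = 3; s(24) = 3; s(25) = 1; s(26) = 2; s(27) = 1; s(28) = 0; s(29) = 2; s(30) = 6; s(31) = 1; s(32) = 1; s(33) = 5; s(34) = 3; s(35) = 5; s(36) = 0; s(37) = 3; s(38) = 2; s(39) = 5; s(40) = 5; s(41) = 4; s(42) = 1; s(43) = 4; s(44) = 0; s(45) = 1; s(46) = 3; s(47) = 4; s(48) = 4; s(49) = 6.
Since (s(48), s(49)) = (s(0), s(1)) = (4, 6) (two consecutive terms determine the rest), the sequence is periodic with period 48.
(492 - 0) mod 48 = 12, so s(492) = s(12) = 0.

0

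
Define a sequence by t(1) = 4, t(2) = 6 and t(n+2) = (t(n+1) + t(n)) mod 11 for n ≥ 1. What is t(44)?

5

We have t(1) = 4; t(2) = 6; t(3) = 10; t(4) = 5; t(5) = 4; t(6) = 9; t(7) = 2; t(8) = 0; t(9) = 2; t(10) = 2; t(11) = 4; t(12) = 6.
The sequence repeats with period 10.
(44 - 1) mod 10 = 3, so t(44) = t(4) = 5.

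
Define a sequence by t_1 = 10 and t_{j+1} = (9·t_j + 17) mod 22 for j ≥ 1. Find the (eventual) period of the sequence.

Computing terms: t_1 = 10; t_2 = 19; t_3 = 12; t_4 = 15; t_5 = 20; t_6 = 21; t_7 = 8; t_8 = 1; t_9 = 4; t_{10} = 9; t_{11} = 10.
The sequence repeats with period 10.

10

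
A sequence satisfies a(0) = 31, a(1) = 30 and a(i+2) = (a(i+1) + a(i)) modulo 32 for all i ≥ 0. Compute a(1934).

5

Computing terms: a(0) = 31; a(1) = 30; a(2) = 29; a(3) = 27; a(4) = 24; a(5) = 19; a(6) = 11; a(7) = 30; a(8) = 9; a(9) = 7; a(10) = 16; a(11) = 23; a(12) = 7; a(13) = 30; a(14) = 5; a(15) = 3; a(16) = 8; a(17) = 11; a(18) = 19; a(19) = 30; a(20) = 17; a(21) = 15; a(22) = 0; a(23) = 15; a(24) = 15; a(25) = 30; a(26) = 13; a(27) = 11; a(28) = 24; a(29) = 3; a(30) = 27; a(31) = 30; a(32) = 25; a(33) = 23; a(34) = 16; a(35) = 7; a(36) = 23; a(37) = 30; a(38) = 21; a(39) = 19; a(40) = 8; a(41) = 27; a(42) = 3; a(43) = 30; a(44) = 1; a(45) = 31; a(46) = 0; a(47) = 31; a(48) = 31; a(49) = 30.
The sequence repeats with period 48.
(1934 - 0) mod 48 = 14, so a(1934) = a(14) = 5.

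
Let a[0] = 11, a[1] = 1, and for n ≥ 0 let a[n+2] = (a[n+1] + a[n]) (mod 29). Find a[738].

Listing terms: a[0] = 11; a[1] = 1; a[2] = 12; a[3] = 13; a[4] = 25; a[5] = 9; a[6] = 5; a[7] = 14; a[8] = 19; a[9] = 4; a[10] = 23; a[11] = 27; a[12] = 21; a[13] = 19; a[14] = 11; a[15] = 1.
Since (a[14], a[15]) = (a[0], a[1]) = (11, 1) (two consecutive terms determine the rest), the sequence is periodic with period 14.
(738 - 0) mod 14 = 10, so a[738] = a[10] = 23.

23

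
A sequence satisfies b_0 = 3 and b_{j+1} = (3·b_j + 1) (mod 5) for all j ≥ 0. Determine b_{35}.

4

We have b_0 = 3, b_1 = 0, b_2 = 1, b_3 = 4, b_4 = 3.
The sequence repeats with period 4.
So b_{35} = b_{0 + ((35-0) mod 4)} = b_3 = 4.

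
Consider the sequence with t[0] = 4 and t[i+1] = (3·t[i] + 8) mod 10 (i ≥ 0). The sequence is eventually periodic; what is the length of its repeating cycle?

4

We have t[0] = 4, t[1] = 0, t[2] = 8, t[3] = 2, t[4] = 4.
The sequence repeats with period 4.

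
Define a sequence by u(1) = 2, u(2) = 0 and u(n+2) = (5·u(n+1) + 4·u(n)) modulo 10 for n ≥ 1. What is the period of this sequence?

4

u(1) = 2,  u(2) = 0,  u(3) = 8,  u(4) = 0,  u(5) = 2,  u(6) = 0.
Since (u(5), u(6)) = (u(1), u(2)) = (2, 0) (two consecutive terms determine the rest), the sequence is periodic with period 4.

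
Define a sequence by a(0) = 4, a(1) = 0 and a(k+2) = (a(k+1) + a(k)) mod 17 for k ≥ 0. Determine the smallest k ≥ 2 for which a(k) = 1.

Listing terms: a(0) = 4, a(1) = 0, a(2) = 4, a(3) = 4, a(4) = 8, a(5) = 12, a(6) = 3, a(7) = 15, a(8) = 1, a(9) = 16, a(10) = 0, a(11) = 16, a(12) = 16, a(13) = 15, a(14) = 14, a(15) = 12, a(16) = 9, a(17) = 4, a(18) = 13, a(19) = 0, a(20) = 13, a(21) = 13, a(22) = 9, a(23) = 5, a(24) = 14, a(25) = 2, a(26) = 16, a(27) = 1, a(28) = 0, a(29) = 1, a(30) = 1, a(31) = 2, a(32) = 3, a(33) = 5, a(34) = 8, a(35) = 13, a(36) = 4, a(37) = 0.
The sequence repeats with period 36.
The value 1 first appears (with k ≥ 2) at a(8).

8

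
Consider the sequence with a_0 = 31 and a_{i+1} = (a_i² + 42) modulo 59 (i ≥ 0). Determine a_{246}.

a_0 = 31; a_1 = 0; a_2 = 42; a_3 = 36; a_4 = 40; a_5 = 49; a_6 = 24; a_7 = 28; a_8 = 0.
Since a_8 = a_1 = 0, the sequence is eventually periodic: after a pre-period of length 1 it cycles with period 7.
For i ≥ 1, a_i depends only on (i - 1) mod 7. (246 - 1) mod 7 = 0, so a_{246} = a_1 = 0.

0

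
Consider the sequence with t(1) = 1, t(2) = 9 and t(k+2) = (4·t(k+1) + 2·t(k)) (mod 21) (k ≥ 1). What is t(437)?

0

Listing terms: t(1) = 1; t(2) = 9; t(3) = 17; t(4) = 2; t(5) = 0; t(6) = 4; t(7) = 16; t(8) = 9; t(9) = 5; t(10) = 17; t(11) = 15; t(12) = 10; t(13) = 7; t(14) = 6; t(15) = 17; t(16) = 17; t(17) = 18; t(18) = 1; t(19) = 19; t(20) = 15; t(21) = 14; t(22) = 2; t(23) = 15; t(24) = 1; t(25) = 13; t(26) = 12; t(27) = 11; t(28) = 5; t(29) = 0; t(30) = 10; t(31) = 19; t(32) = 12; t(33) = 2; t(34) = 11; t(35) = 6; t(36) = 4; t(37) = 7; t(38) = 15; t(39) = 11; t(40) = 11; t(41) = 3; t(42) = 13; t(43) = 16; t(44) = 6; t(45) = 14; t(46) = 5; t(47) = 6; t(48) = 13; t(49) = 1; t(50) = 9.
Since (t(49), t(50)) = (t(1), t(2)) = (1, 9) (two consecutive terms determine the rest), the sequence is periodic with period 48.
(437 - 1) mod 48 = 4, so t(437) = t(5) = 0.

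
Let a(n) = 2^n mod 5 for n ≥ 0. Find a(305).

We have a(0) = 1, a(1) = 2, a(2) = 4, a(3) = 3, a(4) = 1.
Since a(4) = a(0) = 1, the sequence is periodic with period 4.
So a(305) = a(0 + ((305-0) mod 4)) = a(1) = 2.

2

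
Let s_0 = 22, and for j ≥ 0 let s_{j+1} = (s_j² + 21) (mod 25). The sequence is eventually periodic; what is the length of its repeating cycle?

Computing terms: s_0 = 22,  s_1 = 5,  s_2 = 21,  s_3 = 12,  s_4 = 15,  s_5 = 21.
Since s_5 = s_2 = 21, the sequence is eventually periodic: after a pre-period of length 2 it cycles with period 3.

3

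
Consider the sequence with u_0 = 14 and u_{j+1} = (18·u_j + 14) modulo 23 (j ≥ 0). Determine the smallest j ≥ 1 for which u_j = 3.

4

u_0 = 14, u_1 = 13, u_2 = 18, u_3 = 16, u_4 = 3, u_5 = 22, u_6 = 19, u_7 = 11, u_8 = 5, u_9 = 12, u_{10} = 0, u_{11} = 14.
Since u_{11} = u_0 = 14, the sequence is periodic with period 11.
The value 3 first appears (with j ≥ 1) at u_4.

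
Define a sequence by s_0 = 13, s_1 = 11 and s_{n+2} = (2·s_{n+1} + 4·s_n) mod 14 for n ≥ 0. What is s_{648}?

8

Computing terms: s_0 = 13,  s_1 = 11,  s_2 = 4,  s_3 = 10,  s_4 = 8,  s_5 = 0,  s_6 = 4,  s_7 = 8,  s_8 = 4,  s_9 = 12,  s_{10} = 12,  s_{11} = 2,  s_{12} = 10,  s_{13} = 0,  s_{14} = 12,  s_{15} = 10,  s_{16} = 12,  s_{17} = 8,  s_{18} = 8,  s_{19} = 6,  s_{20} = 2,  s_{21} = 0,  s_{22} = 8,  s_{23} = 2,  s_{24} = 8,  s_{25} = 10,  s_{26} = 10,  s_{27} = 4,  s_{28} = 6,  s_{29} = 0,  s_{30} = 10,  s_{31} = 6,  s_{32} = 10,  s_{33} = 2,  s_{34} = 2,  s_{35} = 12,  s_{36} = 4,  s_{37} = 0,  s_{38} = 2,  s_{39} = 4,  s_{40} = 2,  s_{41} = 6,  s_{42} = 6,  s_{43} = 8,  s_{44} = 12,  s_{45} = 0,  s_{46} = 6,  s_{47} = 12,  s_{48} = 6,  s_{49} = 4,  s_{50} = 4,  s_{51} = 10.
Since (s_{50}, s_{51}) = (s_2, s_3) = (4, 10) (two consecutive terms determine the rest), the sequence is eventually periodic: after a pre-period of length 2 it cycles with period 48.
For n ≥ 2, s_n depends only on (n - 2) mod 48. (648 - 2) mod 48 = 22, so s_{648} = s_{24} = 8.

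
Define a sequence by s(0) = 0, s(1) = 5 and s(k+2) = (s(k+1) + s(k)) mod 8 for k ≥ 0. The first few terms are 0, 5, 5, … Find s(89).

1

We have s(0) = 0, s(1) = 5, s(2) = 5, s(3) = 2, s(4) = 7, s(5) = 1, s(6) = 0, s(7) = 1, s(8) = 1, s(9) = 2, s(10) = 3, s(11) = 5, s(12) = 0, s(13) = 5.
Since (s(12), s(13)) = (s(0), s(1)) = (0, 5) (two consecutive terms determine the rest), the sequence is periodic with period 12.
So s(89) = s(0 + ((89-0) mod 12)) = s(5) = 1.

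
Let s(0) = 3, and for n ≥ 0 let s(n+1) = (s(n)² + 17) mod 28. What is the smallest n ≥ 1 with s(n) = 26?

1

Computing terms: s(0) = 3, s(1) = 26, s(2) = 21, s(3) = 10, s(4) = 5, s(5) = 14, s(6) = 17, s(7) = 26.
Since s(7) = s(1) = 26, the sequence is eventually periodic: after a pre-period of length 1 it cycles with period 6.
The value 26 first appears (with n ≥ 1) at s(1).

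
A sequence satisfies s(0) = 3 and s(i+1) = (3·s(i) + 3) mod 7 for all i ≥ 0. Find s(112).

6

Computing terms: s(0) = 3, s(1) = 5, s(2) = 4, s(3) = 1, s(4) = 6, s(5) = 0, s(6) = 3.
The sequence repeats with period 6.
(112 - 0) mod 6 = 4, so s(112) = s(4) = 6.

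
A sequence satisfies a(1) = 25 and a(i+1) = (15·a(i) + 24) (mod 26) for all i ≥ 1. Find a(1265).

19

a(1) = 25, a(2) = 9, a(3) = 3, a(4) = 17, a(5) = 19, a(6) = 23, a(7) = 5, a(8) = 21, a(9) = 1, a(10) = 13, a(11) = 11, a(12) = 7, a(13) = 25.
The sequence repeats with period 12.
(1265 - 1) mod 12 = 4, so a(1265) = a(5) = 19.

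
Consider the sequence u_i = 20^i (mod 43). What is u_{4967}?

18

We have u_0 = 1, u_1 = 20, u_2 = 13, u_3 = 2, u_4 = 40, u_5 = 26, u_6 = 4, u_7 = 37, u_8 = 9, u_9 = 8, u_{10} = 31, u_{11} = 18, u_{12} = 16, u_{13} = 19, u_{14} = 36, u_{15} = 32, u_{16} = 38, u_{17} = 29, u_{18} = 21, u_{19} = 33, u_{20} = 15, u_{21} = 42, u_{22} = 23, u_{23} = 30, u_{24} = 41, u_{25} = 3, u_{26} = 17, u_{27} = 39, u_{28} = 6, u_{29} = 34, u_{30} = 35, u_{31} = 12, u_{32} = 25, u_{33} = 27, u_{34} = 24, u_{35} = 7, u_{36} = 11, u_{37} = 5, u_{38} = 14, u_{39} = 22, u_{40} = 10, u_{41} = 28, u_{42} = 1.
The sequence repeats with period 42.
(4967 - 0) mod 42 = 11, so u_{4967} = u_{11} = 18.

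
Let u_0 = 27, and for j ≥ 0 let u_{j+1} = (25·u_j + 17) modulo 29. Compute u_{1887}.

13

Listing terms: u_0 = 27; u_1 = 25; u_2 = 4; u_3 = 1; u_4 = 13; u_5 = 23; u_6 = 12; u_7 = 27.
Since u_7 = u_0 = 27, the sequence is periodic with period 7.
So u_{1887} = u_{0 + ((1887-0) mod 7)} = u_4 = 13.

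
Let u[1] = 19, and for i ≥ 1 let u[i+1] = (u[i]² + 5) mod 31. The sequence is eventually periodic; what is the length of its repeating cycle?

Computing terms: u[1] = 19,  u[2] = 25,  u[3] = 10,  u[4] = 12,  u[5] = 25.
Since u[5] = u[2] = 25, the sequence is eventually periodic: after a pre-period of length 1 it cycles with period 3.

3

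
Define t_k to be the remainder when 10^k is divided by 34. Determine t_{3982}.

8

We have t_1 = 10,  t_2 = 32,  t_3 = 14,  t_4 = 4,  t_5 = 6,  t_6 = 26,  t_7 = 22,  t_8 = 16,  t_9 = 24,  t_{10} = 2,  t_{11} = 20,  t_{12} = 30,  t_{13} = 28,  t_{14} = 8,  t_{15} = 12,  t_{16} = 18,  t_{17} = 10.
Since t_{17} = t_1 = 10, the sequence is periodic with period 16.
So t_{3982} = t_{1 + ((3982-1) mod 16)} = t_{14} = 8.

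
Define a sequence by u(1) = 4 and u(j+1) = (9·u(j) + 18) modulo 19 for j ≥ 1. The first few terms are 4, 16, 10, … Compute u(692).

Listing terms: u(1) = 4,  u(2) = 16,  u(3) = 10,  u(4) = 13,  u(5) = 2,  u(6) = 17,  u(7) = 0,  u(8) = 18,  u(9) = 9,  u(10) = 4.
Since u(10) = u(1) = 4, the sequence is periodic with period 9.
So u(692) = u(1 + ((692-1) mod 9)) = u(8) = 18.

18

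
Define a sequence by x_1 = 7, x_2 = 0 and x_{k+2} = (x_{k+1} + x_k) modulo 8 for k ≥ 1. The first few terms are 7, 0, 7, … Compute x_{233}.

6

Listing terms: x_1 = 7, x_2 = 0, x_3 = 7, x_4 = 7, x_5 = 6, x_6 = 5, x_7 = 3, x_8 = 0, x_9 = 3, x_{10} = 3, x_{11} = 6, x_{12} = 1, x_{13} = 7, x_{14} = 0.
The sequence repeats with period 12.
So x_{233} = x_{1 + ((233-1) mod 12)} = x_5 = 6.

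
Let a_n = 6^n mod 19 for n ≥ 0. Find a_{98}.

16

We have a_0 = 1, a_1 = 6, a_2 = 17, a_3 = 7, a_4 = 4, a_5 = 5, a_6 = 11, a_7 = 9, a_8 = 16, a_9 = 1.
Since a_9 = a_0 = 1, the sequence is periodic with period 9.
(98 - 0) mod 9 = 8, so a_{98} = a_8 = 16.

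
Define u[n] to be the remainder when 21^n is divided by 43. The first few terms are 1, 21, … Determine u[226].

11

Computing terms: u[0] = 1; u[1] = 21; u[2] = 11; u[3] = 16; u[4] = 35; u[5] = 4; u[6] = 41; u[7] = 1.
Since u[7] = u[0] = 1, the sequence is periodic with period 7.
So u[226] = u[0 + ((226-0) mod 7)] = u[2] = 11.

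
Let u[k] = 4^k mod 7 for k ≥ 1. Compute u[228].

u[1] = 4; u[2] = 2; u[3] = 1; u[4] = 4.
Since u[4] = u[1] = 4, the sequence is periodic with period 3.
(228 - 1) mod 3 = 2, so u[228] = u[3] = 1.

1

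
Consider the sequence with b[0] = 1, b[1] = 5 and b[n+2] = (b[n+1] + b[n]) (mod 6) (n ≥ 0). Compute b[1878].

b[0] = 1, b[1] = 5, b[2] = 0, b[3] = 5, b[4] = 5, b[5] = 4, b[6] = 3, b[7] = 1, b[8] = 4, b[9] = 5, b[10] = 3, b[11] = 2, b[12] = 5, b[13] = 1, b[14] = 0, b[15] = 1, b[16] = 1, b[17] = 2, b[18] = 3, b[19] = 5, b[20] = 2, b[21] = 1, b[22] = 3, b[23] = 4, b[24] = 1, b[25] = 5.
The sequence repeats with period 24.
(1878 - 0) mod 24 = 6, so b[1878] = b[6] = 3.

3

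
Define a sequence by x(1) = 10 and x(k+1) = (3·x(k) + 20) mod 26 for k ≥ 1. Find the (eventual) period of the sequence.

We have x(1) = 10, x(2) = 24, x(3) = 14, x(4) = 10.
The sequence repeats with period 3.

3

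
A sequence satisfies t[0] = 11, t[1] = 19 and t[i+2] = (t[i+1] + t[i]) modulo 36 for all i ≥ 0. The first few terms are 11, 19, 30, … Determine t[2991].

5

t[0] = 11; t[1] = 19; t[2] = 30; t[3] = 13; t[4] = 7; t[5] = 20; t[6] = 27; t[7] = 11; t[8] = 2; t[9] = 13; t[10] = 15; t[11] = 28; t[12] = 7; t[13] = 35; t[14] = 6; t[15] = 5; t[16] = 11; t[17] = 16; t[18] = 27; t[19] = 7; t[20] = 34; t[21] = 5; t[22] = 3; t[23] = 8; t[24] = 11; t[25] = 19.
The sequence repeats with period 24.
So t[2991] = t[0 + ((2991-0) mod 24)] = t[15] = 5.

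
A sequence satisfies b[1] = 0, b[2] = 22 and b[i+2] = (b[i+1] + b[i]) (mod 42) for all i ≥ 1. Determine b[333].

18

Computing terms: b[1] = 0,  b[2] = 22,  b[3] = 22,  b[4] = 2,  b[5] = 24,  b[6] = 26,  b[7] = 8,  b[8] = 34,  b[9] = 0,  b[10] = 34,  b[11] = 34,  b[12] = 26,  b[13] = 18,  b[14] = 2,  b[15] = 20,  b[16] = 22,  b[17] = 0,  b[18] = 22.
Since (b[17], b[18]) = (b[1], b[2]) = (0, 22) (two consecutive terms determine the rest), the sequence is periodic with period 16.
So b[333] = b[1 + ((333-1) mod 16)] = b[13] = 18.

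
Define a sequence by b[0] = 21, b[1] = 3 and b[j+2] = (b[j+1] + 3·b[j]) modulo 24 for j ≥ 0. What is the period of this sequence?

6

Computing terms: b[0] = 21, b[1] = 3, b[2] = 18, b[3] = 3, b[4] = 9, b[5] = 18, b[6] = 21, b[7] = 3.
The sequence repeats with period 6.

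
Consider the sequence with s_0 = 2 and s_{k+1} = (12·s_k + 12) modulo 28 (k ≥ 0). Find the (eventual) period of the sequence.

We have s_0 = 2,  s_1 = 8,  s_2 = 24,  s_3 = 20,  s_4 = 0,  s_5 = 12,  s_6 = 16,  s_7 = 8.
Since s_7 = s_1 = 8, the sequence is eventually periodic: after a pre-period of length 1 it cycles with period 6.

6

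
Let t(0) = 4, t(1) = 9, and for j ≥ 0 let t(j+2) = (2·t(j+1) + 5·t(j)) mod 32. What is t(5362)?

We have t(0) = 4, t(1) = 9, t(2) = 6, t(3) = 25, t(4) = 16, t(5) = 29, t(6) = 10, t(7) = 5, t(8) = 28, t(9) = 17, t(10) = 14, t(11) = 17, t(12) = 8, t(13) = 5, t(14) = 18, t(15) = 29, t(16) = 20, t(17) = 25, t(18) = 22, t(19) = 9, t(20) = 0, t(21) = 13, t(22) = 26, t(23) = 21, t(24) = 12, t(25) = 1, t(26) = 30, t(27) = 1, t(28) = 24, t(29) = 21, t(30) = 2, t(31) = 13, t(32) = 4, t(33) = 9.
Since (t(32), t(33)) = (t(0), t(1)) = (4, 9) (two consecutive terms determine the rest), the sequence is periodic with period 32.
So t(5362) = t(0 + ((5362-0) mod 32)) = t(18) = 22.

22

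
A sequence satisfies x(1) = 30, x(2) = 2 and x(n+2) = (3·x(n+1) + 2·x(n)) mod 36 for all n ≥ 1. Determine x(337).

Computing terms: x(1) = 30, x(2) = 2, x(3) = 30, x(4) = 22, x(5) = 18, x(6) = 26, x(7) = 6, x(8) = 34, x(9) = 6, x(10) = 14, x(11) = 18, x(12) = 10, x(13) = 30, x(14) = 2.
The sequence repeats with period 12.
So x(337) = x(1 + ((337-1) mod 12)) = x(1) = 30.

30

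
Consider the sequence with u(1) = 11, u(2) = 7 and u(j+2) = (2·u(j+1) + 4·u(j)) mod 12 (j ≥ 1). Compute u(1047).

We have u(1) = 11; u(2) = 7; u(3) = 10; u(4) = 0; u(5) = 4; u(6) = 8; u(7) = 8; u(8) = 0; u(9) = 8; u(10) = 4; u(11) = 4; u(12) = 0; u(13) = 4.
Since (u(12), u(13)) = (u(4), u(5)) = (0, 4) (two consecutive terms determine the rest), the sequence is eventually periodic: after a pre-period of length 3 it cycles with period 8.
For j ≥ 4, u(j) depends only on (j - 4) mod 8. (1047 - 4) mod 8 = 3, so u(1047) = u(7) = 8.

8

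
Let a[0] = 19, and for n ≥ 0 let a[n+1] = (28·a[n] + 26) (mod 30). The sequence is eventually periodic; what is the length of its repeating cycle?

12

We have a[0] = 19; a[1] = 18; a[2] = 20; a[3] = 16; a[4] = 24; a[5] = 8; a[6] = 10; a[7] = 6; a[8] = 14; a[9] = 28; a[10] = 0; a[11] = 26; a[12] = 4; a[13] = 18.
Since a[13] = a[1] = 18, the sequence is eventually periodic: after a pre-period of length 1 it cycles with period 12.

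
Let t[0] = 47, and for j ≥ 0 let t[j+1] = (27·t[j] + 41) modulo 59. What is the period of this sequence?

We have t[0] = 47,  t[1] = 12,  t[2] = 11,  t[3] = 43,  t[4] = 22,  t[5] = 45,  t[6] = 17,  t[7] = 28,  t[8] = 30,  t[9] = 25,  t[10] = 8,  t[11] = 21,  t[12] = 18,  t[13] = 55,  t[14] = 51,  t[15] = 2,  t[16] = 36,  t[17] = 10,  t[18] = 16,  t[19] = 1,  t[20] = 9,  t[21] = 48,  t[22] = 39,  t[23] = 32,  t[24] = 20,  t[25] = 50,  t[26] = 34,  t[27] = 15,  t[28] = 33,  t[29] = 47.
The sequence repeats with period 29.

29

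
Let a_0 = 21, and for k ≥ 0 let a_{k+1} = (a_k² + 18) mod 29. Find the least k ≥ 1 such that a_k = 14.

2

Computing terms: a_0 = 21,  a_1 = 24,  a_2 = 14,  a_3 = 11,  a_4 = 23,  a_5 = 25,  a_6 = 5,  a_7 = 14.
Since a_7 = a_2 = 14, the sequence is eventually periodic: after a pre-period of length 2 it cycles with period 5.
The value 14 first appears (with k ≥ 1) at a_2.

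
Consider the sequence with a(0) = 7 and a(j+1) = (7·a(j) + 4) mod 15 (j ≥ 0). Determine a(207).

a(0) = 7; a(1) = 8; a(2) = 0; a(3) = 4; a(4) = 2; a(5) = 3; a(6) = 10; a(7) = 14; a(8) = 12; a(9) = 13; a(10) = 5; a(11) = 9; a(12) = 7.
Since a(12) = a(0) = 7, the sequence is periodic with period 12.
(207 - 0) mod 12 = 3, so a(207) = a(3) = 4.

4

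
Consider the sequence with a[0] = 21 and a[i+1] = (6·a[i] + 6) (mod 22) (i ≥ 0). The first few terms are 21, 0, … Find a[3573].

20

We have a[0] = 21, a[1] = 0, a[2] = 6, a[3] = 20, a[4] = 16, a[5] = 14, a[6] = 2, a[7] = 18, a[8] = 4, a[9] = 8, a[10] = 10, a[11] = 0.
Since a[11] = a[1] = 0, the sequence is eventually periodic: after a pre-period of length 1 it cycles with period 10.
For i ≥ 1, a[i] depends only on (i - 1) mod 10. (3573 - 1) mod 10 = 2, so a[3573] = a[3] = 20.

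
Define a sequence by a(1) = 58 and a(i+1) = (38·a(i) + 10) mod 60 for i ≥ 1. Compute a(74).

We have a(1) = 58, a(2) = 54, a(3) = 22, a(4) = 6, a(5) = 58.
The sequence repeats with period 4.
(74 - 1) mod 4 = 1, so a(74) = a(2) = 54.

54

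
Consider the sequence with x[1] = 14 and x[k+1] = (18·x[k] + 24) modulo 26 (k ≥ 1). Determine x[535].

x[1] = 14, x[2] = 16, x[3] = 0, x[4] = 24, x[5] = 14.
The sequence repeats with period 4.
So x[535] = x[1 + ((535-1) mod 4)] = x[3] = 0.

0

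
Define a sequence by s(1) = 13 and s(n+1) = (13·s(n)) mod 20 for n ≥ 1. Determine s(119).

Computing terms: s(1) = 13,  s(2) = 9,  s(3) = 17,  s(4) = 1,  s(5) = 13.
Since s(5) = s(1) = 13, the sequence is periodic with period 4.
So s(119) = s(1 + ((119-1) mod 4)) = s(3) = 17.

17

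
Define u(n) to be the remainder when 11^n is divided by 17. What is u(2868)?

u(0) = 1,  u(1) = 11,  u(2) = 2,  u(3) = 5,  u(4) = 4,  u(5) = 10,  u(6) = 8,  u(7) = 3,  u(8) = 16,  u(9) = 6,  u(10) = 15,  u(11) = 12,  u(12) = 13,  u(13) = 7,  u(14) = 9,  u(15) = 14,  u(16) = 1.
The sequence repeats with period 16.
So u(2868) = u(0 + ((2868-0) mod 16)) = u(4) = 4.

4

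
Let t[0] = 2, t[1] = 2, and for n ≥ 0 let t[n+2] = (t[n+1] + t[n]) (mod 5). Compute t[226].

1

t[0] = 2, t[1] = 2, t[2] = 4, t[3] = 1, t[4] = 0, t[5] = 1, t[6] = 1, t[7] = 2, t[8] = 3, t[9] = 0, t[10] = 3, t[11] = 3, t[12] = 1, t[13] = 4, t[14] = 0, t[15] = 4, t[16] = 4, t[17] = 3, t[18] = 2, t[19] = 0, t[20] = 2, t[21] = 2.
The sequence repeats with period 20.
So t[226] = t[0 + ((226-0) mod 20)] = t[6] = 1.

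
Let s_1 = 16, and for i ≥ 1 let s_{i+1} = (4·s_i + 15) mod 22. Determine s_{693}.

s_1 = 16; s_2 = 13; s_3 = 1; s_4 = 19; s_5 = 3; s_6 = 5; s_7 = 13.
Since s_7 = s_2 = 13, the sequence is eventually periodic: after a pre-period of length 1 it cycles with period 5.
For i ≥ 2, s_i depends only on (i - 2) mod 5. (693 - 2) mod 5 = 1, so s_{693} = s_3 = 1.

1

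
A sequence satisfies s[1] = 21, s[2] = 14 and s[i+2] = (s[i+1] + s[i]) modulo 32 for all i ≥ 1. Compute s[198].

5

Listing terms: s[1] = 21, s[2] = 14, s[3] = 3, s[4] = 17, s[5] = 20, s[6] = 5, s[7] = 25, s[8] = 30, s[9] = 23, s[10] = 21, s[11] = 12, s[12] = 1, s[13] = 13, s[14] = 14, s[15] = 27, s[16] = 9, s[17] = 4, s[18] = 13, s[19] = 17, s[20] = 30, s[21] = 15, s[22] = 13, s[23] = 28, s[24] = 9, s[25] = 5, s[26] = 14, s[27] = 19, s[28] = 1, s[29] = 20, s[30] = 21, s[31] = 9, s[32] = 30, s[33] = 7, s[34] = 5, s[35] = 12, s[36] = 17, s[37] = 29, s[38] = 14, s[39] = 11, s[40] = 25, s[41] = 4, s[42] = 29, s[43] = 1, s[44] = 30, s[45] = 31, s[46] = 29, s[47] = 28, s[48] = 25, s[49] = 21, s[50] = 14.
The sequence repeats with period 48.
So s[198] = s[1 + ((198-1) mod 48)] = s[6] = 5.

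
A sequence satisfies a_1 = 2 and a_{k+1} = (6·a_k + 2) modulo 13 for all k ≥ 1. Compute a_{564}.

Computing terms: a_1 = 2, a_2 = 1, a_3 = 8, a_4 = 11, a_5 = 3, a_6 = 7, a_7 = 5, a_8 = 6, a_9 = 12, a_{10} = 9, a_{11} = 4, a_{12} = 0, a_{13} = 2.
The sequence repeats with period 12.
(564 - 1) mod 12 = 11, so a_{564} = a_{12} = 0.

0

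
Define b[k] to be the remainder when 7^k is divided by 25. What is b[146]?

24

b[1] = 7; b[2] = 24; b[3] = 18; b[4] = 1; b[5] = 7.
The sequence repeats with period 4.
(146 - 1) mod 4 = 1, so b[146] = b[2] = 24.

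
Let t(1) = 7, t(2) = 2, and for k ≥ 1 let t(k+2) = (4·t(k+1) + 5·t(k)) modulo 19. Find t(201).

We have t(1) = 7, t(2) = 2, t(3) = 5, t(4) = 11, t(5) = 12, t(6) = 8, t(7) = 16, t(8) = 9, t(9) = 2, t(10) = 15, t(11) = 13, t(12) = 13, t(13) = 3, t(14) = 1, t(15) = 0, t(16) = 5, t(17) = 1, t(18) = 10, t(19) = 7, t(20) = 2.
Since (t(19), t(20)) = (t(1), t(2)) = (7, 2) (two consecutive terms determine the rest), the sequence is periodic with period 18.
So t(201) = t(1 + ((201-1) mod 18)) = t(3) = 5.

5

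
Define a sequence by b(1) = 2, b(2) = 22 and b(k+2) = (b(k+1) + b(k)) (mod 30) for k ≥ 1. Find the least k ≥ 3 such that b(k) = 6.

7

Computing terms: b(1) = 2,  b(2) = 22,  b(3) = 24,  b(4) = 16,  b(5) = 10,  b(6) = 26,  b(7) = 6,  b(8) = 2,  b(9) = 8,  b(10) = 10,  b(11) = 18,  b(12) = 28,  b(13) = 16,  b(14) = 14,  b(15) = 0,  b(16) = 14,  b(17) = 14,  b(18) = 28,  b(19) = 12,  b(20) = 10,  b(21) = 22,  b(22) = 2,  b(23) = 24,  b(24) = 26,  b(25) = 20,  b(26) = 16,  b(27) = 6,  b(28) = 22,  b(29) = 28,  b(30) = 20,  b(31) = 18,  b(32) = 8,  b(33) = 26,  b(34) = 4,  b(35) = 0,  b(36) = 4,  b(37) = 4,  b(38) = 8,  b(39) = 12,  b(40) = 20,  b(41) = 2,  b(42) = 22.
Since (b(41), b(42)) = (b(1), b(2)) = (2, 22) (two consecutive terms determine the rest), the sequence is periodic with period 40.
The value 6 first appears (with k ≥ 3) at b(7).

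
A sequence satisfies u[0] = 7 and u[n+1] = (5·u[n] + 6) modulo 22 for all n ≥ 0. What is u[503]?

5

u[0] = 7; u[1] = 19; u[2] = 13; u[3] = 5; u[4] = 9; u[5] = 7.
The sequence repeats with period 5.
So u[503] = u[0 + ((503-0) mod 5)] = u[3] = 5.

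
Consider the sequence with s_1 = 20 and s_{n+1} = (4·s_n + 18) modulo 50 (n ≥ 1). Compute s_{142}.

Computing terms: s_1 = 20; s_2 = 48; s_3 = 10; s_4 = 8; s_5 = 0; s_6 = 18; s_7 = 40; s_8 = 28; s_9 = 30; s_{10} = 38; s_{11} = 20.
Since s_{11} = s_1 = 20, the sequence is periodic with period 10.
(142 - 1) mod 10 = 1, so s_{142} = s_2 = 48.

48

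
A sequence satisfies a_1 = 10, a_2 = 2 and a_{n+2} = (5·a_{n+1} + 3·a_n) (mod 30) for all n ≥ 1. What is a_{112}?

Listing terms: a_1 = 10; a_2 = 2; a_3 = 10; a_4 = 26; a_5 = 10; a_6 = 8; a_7 = 10; a_8 = 14; a_9 = 10; a_{10} = 2.
The sequence repeats with period 8.
(112 - 1) mod 8 = 7, so a_{112} = a_8 = 14.

14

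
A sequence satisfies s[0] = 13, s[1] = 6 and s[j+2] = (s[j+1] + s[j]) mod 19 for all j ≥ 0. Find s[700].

1

Listing terms: s[0] = 13,  s[1] = 6,  s[2] = 0,  s[3] = 6,  s[4] = 6,  s[5] = 12,  s[6] = 18,  s[7] = 11,  s[8] = 10,  s[9] = 2,  s[10] = 12,  s[11] = 14,  s[12] = 7,  s[13] = 2,  s[14] = 9,  s[15] = 11,  s[16] = 1,  s[17] = 12,  s[18] = 13,  s[19] = 6.
Since (s[18], s[19]) = (s[0], s[1]) = (13, 6) (two consecutive terms determine the rest), the sequence is periodic with period 18.
So s[700] = s[0 + ((700-0) mod 18)] = s[16] = 1.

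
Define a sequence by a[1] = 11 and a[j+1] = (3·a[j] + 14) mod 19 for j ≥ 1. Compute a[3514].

4

Listing terms: a[1] = 11,  a[2] = 9,  a[3] = 3,  a[4] = 4,  a[5] = 7,  a[6] = 16,  a[7] = 5,  a[8] = 10,  a[9] = 6,  a[10] = 13,  a[11] = 15,  a[12] = 2,  a[13] = 1,  a[14] = 17,  a[15] = 8,  a[16] = 0,  a[17] = 14,  a[18] = 18,  a[19] = 11.
The sequence repeats with period 18.
So a[3514] = a[1 + ((3514-1) mod 18)] = a[4] = 4.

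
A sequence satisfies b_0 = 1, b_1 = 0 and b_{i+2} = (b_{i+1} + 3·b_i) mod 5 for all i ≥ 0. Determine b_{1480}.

Computing terms: b_0 = 1, b_1 = 0, b_2 = 3, b_3 = 3, b_4 = 2, b_5 = 1, b_6 = 2, b_7 = 0, b_8 = 1, b_9 = 1, b_{10} = 4, b_{11} = 2, b_{12} = 4, b_{13} = 0, b_{14} = 2, b_{15} = 2, b_{16} = 3, b_{17} = 4, b_{18} = 3, b_{19} = 0, b_{20} = 4, b_{21} = 4, b_{22} = 1, b_{23} = 3, b_{24} = 1, b_{25} = 0.
Since (b_{24}, b_{25}) = (b_0, b_1) = (1, 0) (two consecutive terms determine the rest), the sequence is periodic with period 24.
(1480 - 0) mod 24 = 16, so b_{1480} = b_{16} = 3.

3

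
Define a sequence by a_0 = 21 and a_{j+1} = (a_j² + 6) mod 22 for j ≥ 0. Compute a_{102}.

11

a_0 = 21; a_1 = 7; a_2 = 11; a_3 = 17; a_4 = 9; a_5 = 21.
The sequence repeats with period 5.
(102 - 0) mod 5 = 2, so a_{102} = a_2 = 11.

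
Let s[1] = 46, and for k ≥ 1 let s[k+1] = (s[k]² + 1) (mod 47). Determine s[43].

8

Computing terms: s[1] = 46,  s[2] = 2,  s[3] = 5,  s[4] = 26,  s[5] = 19,  s[6] = 33,  s[7] = 9,  s[8] = 35,  s[9] = 4,  s[10] = 17,  s[11] = 8,  s[12] = 18,  s[13] = 43,  s[14] = 17.
Since s[14] = s[10] = 17, the sequence is eventually periodic: after a pre-period of length 9 it cycles with period 4.
For k ≥ 10, s[k] depends only on (k - 10) mod 4. (43 - 10) mod 4 = 1, so s[43] = s[11] = 8.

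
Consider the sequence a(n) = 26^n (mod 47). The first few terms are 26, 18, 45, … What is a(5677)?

19

We have a(1) = 26, a(2) = 18, a(3) = 45, a(4) = 42, a(5) = 11, a(6) = 4, a(7) = 10, a(8) = 25, a(9) = 39, a(10) = 27, a(11) = 44, a(12) = 16, a(13) = 40, a(14) = 6, a(15) = 15, a(16) = 14, a(17) = 35, a(18) = 17, a(19) = 19, a(20) = 24, a(21) = 13, a(22) = 9, a(23) = 46, a(24) = 21, a(25) = 29, a(26) = 2, a(27) = 5, a(28) = 36, a(29) = 43, a(30) = 37, a(31) = 22, a(32) = 8, a(33) = 20, a(34) = 3, a(35) = 31, a(36) = 7, a(37) = 41, a(38) = 32, a(39) = 33, a(40) = 12, a(41) = 30, a(42) = 28, a(43) = 23, a(44) = 34, a(45) = 38, a(46) = 1, a(47) = 26.
Since a(47) = a(1) = 26, the sequence is periodic with period 46.
So a(5677) = a(1 + ((5677-1) mod 46)) = a(19) = 19.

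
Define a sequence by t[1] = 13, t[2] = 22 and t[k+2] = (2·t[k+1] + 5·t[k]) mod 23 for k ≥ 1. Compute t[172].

We have t[1] = 13; t[2] = 22; t[3] = 17; t[4] = 6; t[5] = 5; t[6] = 17; t[7] = 13; t[8] = 19; t[9] = 11; t[10] = 2; t[11] = 13; t[12] = 13; t[13] = 22.
The sequence repeats with period 11.
(172 - 1) mod 11 = 6, so t[172] = t[7] = 13.

13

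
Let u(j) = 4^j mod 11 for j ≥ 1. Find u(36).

Listing terms: u(1) = 4,  u(2) = 5,  u(3) = 9,  u(4) = 3,  u(5) = 1,  u(6) = 4.
The sequence repeats with period 5.
So u(36) = u(1 + ((36-1) mod 5)) = u(1) = 4.

4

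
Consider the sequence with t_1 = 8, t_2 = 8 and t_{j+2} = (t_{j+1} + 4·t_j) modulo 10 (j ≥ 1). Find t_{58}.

2

We have t_1 = 8, t_2 = 8, t_3 = 0, t_4 = 2, t_5 = 2, t_6 = 0, t_7 = 8, t_8 = 8.
The sequence repeats with period 6.
So t_{58} = t_{1 + ((58-1) mod 6)} = t_4 = 2.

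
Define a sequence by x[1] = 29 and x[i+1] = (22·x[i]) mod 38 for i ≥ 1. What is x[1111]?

We have x[1] = 29; x[2] = 30; x[3] = 14; x[4] = 4; x[5] = 12; x[6] = 36; x[7] = 32; x[8] = 20; x[9] = 22; x[10] = 28; x[11] = 8; x[12] = 24; x[13] = 34; x[14] = 26; x[15] = 2; x[16] = 6; x[17] = 18; x[18] = 16; x[19] = 10; x[20] = 30.
Since x[20] = x[2] = 30, the sequence is eventually periodic: after a pre-period of length 1 it cycles with period 18.
For i ≥ 2, x[i] depends only on (i - 2) mod 18. (1111 - 2) mod 18 = 11, so x[1111] = x[13] = 34.

34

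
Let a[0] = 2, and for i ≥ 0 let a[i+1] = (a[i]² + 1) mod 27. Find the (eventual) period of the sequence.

a[0] = 2, a[1] = 5, a[2] = 26, a[3] = 2.
The sequence repeats with period 3.

3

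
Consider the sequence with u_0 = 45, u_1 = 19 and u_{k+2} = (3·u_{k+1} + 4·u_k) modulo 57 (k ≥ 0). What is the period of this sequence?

18

Computing terms: u_0 = 45, u_1 = 19, u_2 = 9, u_3 = 46, u_4 = 3, u_5 = 22, u_6 = 21, u_7 = 37, u_8 = 24, u_9 = 49, u_{10} = 15, u_{11} = 13, u_{12} = 42, u_{13} = 7, u_{14} = 18, u_{15} = 25, u_{16} = 33, u_{17} = 28, u_{18} = 45, u_{19} = 19.
The sequence repeats with period 18.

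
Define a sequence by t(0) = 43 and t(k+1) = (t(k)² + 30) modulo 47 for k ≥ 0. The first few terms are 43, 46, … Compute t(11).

31

t(0) = 43,  t(1) = 46,  t(2) = 31,  t(3) = 4,  t(4) = 46.
Since t(4) = t(1) = 46, the sequence is eventually periodic: after a pre-period of length 1 it cycles with period 3.
For k ≥ 1, t(k) depends only on (k - 1) mod 3. (11 - 1) mod 3 = 1, so t(11) = t(2) = 31.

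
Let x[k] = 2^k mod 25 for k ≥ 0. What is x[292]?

21

x[0] = 1, x[1] = 2, x[2] = 4, x[3] = 8, x[4] = 16, x[5] = 7, x[6] = 14, x[7] = 3, x[8] = 6, x[9] = 12, x[10] = 24, x[11] = 23, x[12] = 21, x[13] = 17, x[14] = 9, x[15] = 18, x[16] = 11, x[17] = 22, x[18] = 19, x[19] = 13, x[20] = 1.
The sequence repeats with period 20.
(292 - 0) mod 20 = 12, so x[292] = x[12] = 21.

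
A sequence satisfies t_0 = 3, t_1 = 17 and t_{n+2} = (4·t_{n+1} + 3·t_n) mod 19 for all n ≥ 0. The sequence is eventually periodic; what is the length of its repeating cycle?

18

We have t_0 = 3,  t_1 = 17,  t_2 = 1,  t_3 = 17,  t_4 = 14,  t_5 = 12,  t_6 = 14,  t_7 = 16,  t_8 = 11,  t_9 = 16,  t_{10} = 2,  t_{11} = 18,  t_{12} = 2,  t_{13} = 5,  t_{14} = 7,  t_{15} = 5,  t_{16} = 3,  t_{17} = 8,  t_{18} = 3,  t_{19} = 17.
Since (t_{18}, t_{19}) = (t_0, t_1) = (3, 17) (two consecutive terms determine the rest), the sequence is periodic with period 18.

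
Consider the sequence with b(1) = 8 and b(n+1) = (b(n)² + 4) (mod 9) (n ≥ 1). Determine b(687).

Computing terms: b(1) = 8,  b(2) = 5,  b(3) = 2,  b(4) = 8.
Since b(4) = b(1) = 8, the sequence is periodic with period 3.
So b(687) = b(1 + ((687-1) mod 3)) = b(3) = 2.

2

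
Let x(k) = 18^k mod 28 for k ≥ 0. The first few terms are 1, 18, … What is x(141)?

8

We have x(0) = 1; x(1) = 18; x(2) = 16; x(3) = 8; x(4) = 4; x(5) = 16.
Since x(5) = x(2) = 16, the sequence is eventually periodic: after a pre-period of length 2 it cycles with period 3.
For k ≥ 2, x(k) depends only on (k - 2) mod 3. (141 - 2) mod 3 = 1, so x(141) = x(3) = 8.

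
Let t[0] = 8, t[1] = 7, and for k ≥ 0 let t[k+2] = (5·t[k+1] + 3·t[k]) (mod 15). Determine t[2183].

We have t[0] = 8; t[1] = 7; t[2] = 14; t[3] = 1; t[4] = 2; t[5] = 13; t[6] = 11; t[7] = 4; t[8] = 8; t[9] = 7.
The sequence repeats with period 8.
(2183 - 0) mod 8 = 7, so t[2183] = t[7] = 4.

4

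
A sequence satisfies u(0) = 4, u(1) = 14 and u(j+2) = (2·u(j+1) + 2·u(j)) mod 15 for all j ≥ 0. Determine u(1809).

10

Listing terms: u(0) = 4,  u(1) = 14,  u(2) = 6,  u(3) = 10,  u(4) = 2,  u(5) = 9,  u(6) = 7,  u(7) = 2,  u(8) = 3,  u(9) = 10,  u(10) = 11,  u(11) = 12,  u(12) = 1,  u(13) = 11,  u(14) = 9,  u(15) = 10,  u(16) = 8,  u(17) = 6,  u(18) = 13,  u(19) = 8,  u(20) = 12,  u(21) = 10,  u(22) = 14,  u(23) = 3,  u(24) = 4,  u(25) = 14.
Since (u(24), u(25)) = (u(0), u(1)) = (4, 14) (two consecutive terms determine the rest), the sequence is periodic with period 24.
(1809 - 0) mod 24 = 9, so u(1809) = u(9) = 10.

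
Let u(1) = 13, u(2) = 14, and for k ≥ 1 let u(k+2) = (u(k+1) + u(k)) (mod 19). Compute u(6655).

Computing terms: u(1) = 13, u(2) = 14, u(3) = 8, u(4) = 3, u(5) = 11, u(6) = 14, u(7) = 6, u(8) = 1, u(9) = 7, u(10) = 8, u(11) = 15, u(12) = 4, u(13) = 0, u(14) = 4, u(15) = 4, u(16) = 8, u(17) = 12, u(18) = 1, u(19) = 13, u(20) = 14.
Since (u(19), u(20)) = (u(1), u(2)) = (13, 14) (two consecutive terms determine the rest), the sequence is periodic with period 18.
So u(6655) = u(1 + ((6655-1) mod 18)) = u(13) = 0.

0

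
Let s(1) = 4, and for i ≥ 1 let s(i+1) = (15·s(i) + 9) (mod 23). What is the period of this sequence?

We have s(1) = 4,  s(2) = 0,  s(3) = 9,  s(4) = 6,  s(5) = 7,  s(6) = 22,  s(7) = 17,  s(8) = 11,  s(9) = 13,  s(10) = 20,  s(11) = 10,  s(12) = 21,  s(13) = 2,  s(14) = 16,  s(15) = 19,  s(16) = 18,  s(17) = 3,  s(18) = 8,  s(19) = 14,  s(20) = 12,  s(21) = 5,  s(22) = 15,  s(23) = 4.
The sequence repeats with period 22.

22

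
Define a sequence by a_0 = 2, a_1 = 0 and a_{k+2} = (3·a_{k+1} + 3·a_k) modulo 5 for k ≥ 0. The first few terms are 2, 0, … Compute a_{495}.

3

Computing terms: a_0 = 2, a_1 = 0, a_2 = 1, a_3 = 3, a_4 = 2, a_5 = 0.
The sequence repeats with period 4.
(495 - 0) mod 4 = 3, so a_{495} = a_3 = 3.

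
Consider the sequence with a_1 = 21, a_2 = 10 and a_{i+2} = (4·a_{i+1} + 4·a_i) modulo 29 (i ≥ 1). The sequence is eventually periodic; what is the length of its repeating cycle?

35

a_1 = 21,  a_2 = 10,  a_3 = 8,  a_4 = 14,  a_5 = 1,  a_6 = 2,  a_7 = 12,  a_8 = 27,  a_9 = 11,  a_{10} = 7,  a_{11} = 14,  a_{12} = 26,  a_{13} = 15,  a_{14} = 19,  a_{15} = 20,  a_{16} = 11,  a_{17} = 8,  a_{18} = 18,  a_{19} = 17,  a_{20} = 24,  a_{21} = 19,  a_{22} = 27,  a_{23} = 10,  a_{24} = 3,  a_{25} = 23,  a_{26} = 17,  a_{27} = 15,  a_{28} = 12,  a_{29} = 21,  a_{30} = 16,  a_{31} = 3,  a_{32} = 18,  a_{33} = 26,  a_{34} = 2,  a_{35} = 25,  a_{36} = 21,  a_{37} = 10.
Since (a_{36}, a_{37}) = (a_1, a_2) = (21, 10) (two consecutive terms determine the rest), the sequence is periodic with period 35.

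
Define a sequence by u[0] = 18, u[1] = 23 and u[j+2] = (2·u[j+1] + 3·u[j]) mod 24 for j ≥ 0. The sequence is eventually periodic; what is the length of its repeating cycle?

8

Listing terms: u[0] = 18; u[1] = 23; u[2] = 4; u[3] = 5; u[4] = 22; u[5] = 11; u[6] = 16; u[7] = 17; u[8] = 10; u[9] = 23; u[10] = 4.
Since (u[9], u[10]) = (u[1], u[2]) = (23, 4) (two consecutive terms determine the rest), the sequence is eventually periodic: after a pre-period of length 1 it cycles with period 8.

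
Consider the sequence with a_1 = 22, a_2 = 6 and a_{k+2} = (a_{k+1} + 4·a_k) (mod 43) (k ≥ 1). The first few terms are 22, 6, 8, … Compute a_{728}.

15

Computing terms: a_1 = 22, a_2 = 6, a_3 = 8, a_4 = 32, a_5 = 21, a_6 = 20, a_7 = 18, a_8 = 12, a_9 = 41, a_{10} = 3, a_{11} = 38, a_{12} = 7, a_{13} = 30, a_{14} = 15, a_{15} = 6, a_{16} = 23, a_{17} = 4, a_{18} = 10, a_{19} = 26, a_{20} = 23, a_{21} = 41, a_{22} = 4, a_{23} = 39, a_{24} = 12, a_{25} = 39, a_{26} = 1, a_{27} = 28, a_{28} = 32, a_{29} = 15, a_{30} = 14, a_{31} = 31, a_{32} = 1, a_{33} = 39, a_{34} = 0, a_{35} = 27, a_{36} = 27, a_{37} = 6, a_{38} = 28, a_{39} = 9, a_{40} = 35, a_{41} = 28, a_{42} = 39, a_{43} = 22, a_{44} = 6.
Since (a_{43}, a_{44}) = (a_1, a_2) = (22, 6) (two consecutive terms determine the rest), the sequence is periodic with period 42.
(728 - 1) mod 42 = 13, so a_{728} = a_{14} = 15.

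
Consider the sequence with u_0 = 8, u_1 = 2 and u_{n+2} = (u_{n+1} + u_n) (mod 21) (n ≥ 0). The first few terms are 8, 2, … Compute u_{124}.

Listing terms: u_0 = 8, u_1 = 2, u_2 = 10, u_3 = 12, u_4 = 1, u_5 = 13, u_6 = 14, u_7 = 6, u_8 = 20, u_9 = 5, u_{10} = 4, u_{11} = 9, u_{12} = 13, u_{13} = 1, u_{14} = 14, u_{15} = 15, u_{16} = 8, u_{17} = 2.
The sequence repeats with period 16.
(124 - 0) mod 16 = 12, so u_{124} = u_{12} = 13.

13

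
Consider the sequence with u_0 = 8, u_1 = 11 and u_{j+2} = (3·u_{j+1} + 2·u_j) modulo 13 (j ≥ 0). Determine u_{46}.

4

u_0 = 8, u_1 = 11, u_2 = 10, u_3 = 0, u_4 = 7, u_5 = 8, u_6 = 12, u_7 = 0, u_8 = 11, u_9 = 7, u_{10} = 4, u_{11} = 0, u_{12} = 8, u_{13} = 11.
Since (u_{12}, u_{13}) = (u_0, u_1) = (8, 11) (two consecutive terms determine the rest), the sequence is periodic with period 12.
So u_{46} = u_{0 + ((46-0) mod 12)} = u_{10} = 4.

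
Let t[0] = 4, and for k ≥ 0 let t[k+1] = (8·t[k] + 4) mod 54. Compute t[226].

Listing terms: t[0] = 4; t[1] = 36; t[2] = 22; t[3] = 18; t[4] = 40; t[5] = 0; t[6] = 4.
The sequence repeats with period 6.
(226 - 0) mod 6 = 4, so t[226] = t[4] = 40.

40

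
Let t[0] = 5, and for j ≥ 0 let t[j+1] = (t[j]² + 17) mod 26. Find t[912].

We have t[0] = 5, t[1] = 16, t[2] = 13, t[3] = 4, t[4] = 7, t[5] = 14, t[6] = 5.
Since t[6] = t[0] = 5, the sequence is periodic with period 6.
(912 - 0) mod 6 = 0, so t[912] = t[0] = 5.

5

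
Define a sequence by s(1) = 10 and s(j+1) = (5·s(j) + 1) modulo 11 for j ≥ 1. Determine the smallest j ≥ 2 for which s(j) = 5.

Computing terms: s(1) = 10,  s(2) = 7,  s(3) = 3,  s(4) = 5,  s(5) = 4,  s(6) = 10.
The sequence repeats with period 5.
The value 5 first appears (with j ≥ 2) at s(4).

4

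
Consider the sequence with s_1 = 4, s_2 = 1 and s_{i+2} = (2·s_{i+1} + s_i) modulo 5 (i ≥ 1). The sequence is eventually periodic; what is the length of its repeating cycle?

Computing terms: s_1 = 4, s_2 = 1, s_3 = 1, s_4 = 3, s_5 = 2, s_6 = 2, s_7 = 1, s_8 = 4, s_9 = 4, s_{10} = 2, s_{11} = 3, s_{12} = 3, s_{13} = 4, s_{14} = 1.
The sequence repeats with period 12.

12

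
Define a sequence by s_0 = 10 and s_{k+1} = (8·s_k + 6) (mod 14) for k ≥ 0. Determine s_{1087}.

We have s_0 = 10, s_1 = 2, s_2 = 8, s_3 = 0, s_4 = 6, s_5 = 12, s_6 = 4, s_7 = 10.
The sequence repeats with period 7.
So s_{1087} = s_{0 + ((1087-0) mod 7)} = s_2 = 8.

8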